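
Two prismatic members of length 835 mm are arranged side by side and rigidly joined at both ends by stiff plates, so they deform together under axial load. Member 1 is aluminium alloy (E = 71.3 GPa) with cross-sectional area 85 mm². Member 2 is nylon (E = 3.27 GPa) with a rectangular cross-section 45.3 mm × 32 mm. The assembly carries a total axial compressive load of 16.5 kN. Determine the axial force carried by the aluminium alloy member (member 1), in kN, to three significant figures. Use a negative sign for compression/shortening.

A_2 = 1450 mm².
Equal strain + equilibrium ⇒ each member carries load in proportion to AE: A₁E₁ = 6060000 N, A₂E₂ = 4740000 N, ΣAE = 10800000 N.
F₁ = P·A₁E₁/ΣAE = -16500·6060000/10800000 = -9259 N.

-9.26 kN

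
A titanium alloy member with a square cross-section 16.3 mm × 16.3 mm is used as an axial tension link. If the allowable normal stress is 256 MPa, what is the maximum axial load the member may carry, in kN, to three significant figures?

68.0 kN

A = 265.7 mm².
P_max = σ_allow · A = 256 · 265.7 = 68020 N = 68.02 kN.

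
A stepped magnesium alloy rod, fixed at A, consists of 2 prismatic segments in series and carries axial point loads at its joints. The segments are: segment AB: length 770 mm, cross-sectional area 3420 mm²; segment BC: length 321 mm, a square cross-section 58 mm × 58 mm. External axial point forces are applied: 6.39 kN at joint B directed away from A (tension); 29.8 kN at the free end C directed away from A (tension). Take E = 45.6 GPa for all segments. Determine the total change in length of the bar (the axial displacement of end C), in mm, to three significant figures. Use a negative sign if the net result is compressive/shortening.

0.241 mm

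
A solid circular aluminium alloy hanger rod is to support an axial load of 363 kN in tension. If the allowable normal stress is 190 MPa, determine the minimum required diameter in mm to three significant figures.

49.3 mm

Required area A ≥ P/σ_allow = 363000/190 = 1911 mm².
For a solid circular section, d ≥ √(4A/π) = 49.32 mm.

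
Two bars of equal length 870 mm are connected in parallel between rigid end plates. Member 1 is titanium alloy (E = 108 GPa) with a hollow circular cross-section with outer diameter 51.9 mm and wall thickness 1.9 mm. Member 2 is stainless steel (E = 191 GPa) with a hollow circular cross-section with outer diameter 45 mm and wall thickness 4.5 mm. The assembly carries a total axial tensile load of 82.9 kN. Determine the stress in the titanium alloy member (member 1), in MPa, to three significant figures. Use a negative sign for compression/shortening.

63.2 MPa

A_1 = 298.5 mm².
A_2 = 572.6 mm².
Equal strain + equilibrium ⇒ each member carries load in proportion to AE: A₁E₁ = 32230000 N, A₂E₂ = 109400000 N, ΣAE = 141600000 N.
σ₁ = P·E₁/ΣAE = 82900·108000/141600000 = 63.23 MPa.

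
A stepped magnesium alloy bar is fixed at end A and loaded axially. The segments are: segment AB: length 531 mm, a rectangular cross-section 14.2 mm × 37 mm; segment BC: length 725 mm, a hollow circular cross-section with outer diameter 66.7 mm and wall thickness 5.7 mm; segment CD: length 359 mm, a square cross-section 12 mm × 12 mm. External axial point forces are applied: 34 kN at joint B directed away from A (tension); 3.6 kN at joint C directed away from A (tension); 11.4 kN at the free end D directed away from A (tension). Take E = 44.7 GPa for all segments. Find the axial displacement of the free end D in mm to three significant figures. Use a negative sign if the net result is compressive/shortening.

1.97 mm

Internal axial forces (sectioning from the free end, tension +): N_CD = 11.4 kN, N_BC = 15 kN, N_AB = 49 kN.
A_AB = 525.4 mm².
A_BC = 1092 mm².
A_CD = 144 mm².
δ_AB = 49000·531/(525.4·44700) = 1.108 mm
δ_BC = 15000·725/(1092·44700) = 0.2227 mm
δ_CD = 11400·359/(144·44700) = 0.6358 mm
δ = Σδ_i = 1.966 mm.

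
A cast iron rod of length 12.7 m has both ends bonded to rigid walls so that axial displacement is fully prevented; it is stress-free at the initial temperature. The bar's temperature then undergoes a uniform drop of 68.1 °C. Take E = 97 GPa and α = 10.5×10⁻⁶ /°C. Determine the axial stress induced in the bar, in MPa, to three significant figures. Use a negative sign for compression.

69.4 MPa

Free thermal expansion αLΔT = 10.5e-6 · 12700 · -68.1 = -9.081 mm.
The walls impose strain ε = −(-9.081)/12700 = 7.1505e-04; σ = Eε = 97000 · 7.1505e-04 = 69.36 MPa.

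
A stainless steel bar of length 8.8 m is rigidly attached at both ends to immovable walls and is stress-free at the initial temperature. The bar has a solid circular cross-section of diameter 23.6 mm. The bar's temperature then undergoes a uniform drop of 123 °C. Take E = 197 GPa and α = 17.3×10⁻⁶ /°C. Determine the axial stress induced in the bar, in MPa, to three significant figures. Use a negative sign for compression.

Free thermal expansion αLΔT = 17.3e-6 · 8800 · -123 = -18.73 mm.
The walls impose strain ε = −(-18.73)/8800 = 2.1279e-03; σ = Eε = 197000 · 2.1279e-03 = 419.2 MPa.

419 MPa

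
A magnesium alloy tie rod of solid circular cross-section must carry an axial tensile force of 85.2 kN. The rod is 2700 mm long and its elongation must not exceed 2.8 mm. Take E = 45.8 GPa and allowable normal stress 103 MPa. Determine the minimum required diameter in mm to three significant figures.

47.8 mm

Required area A ≥ P/σ_allow = 85200/103 = 827.2 mm².
For a solid circular section, d ≥ √(4A/π) = 32.45 mm.
Elongation limit: A ≥ PL/(Eδ_allow) = 85200·2700/(45800·2.8) = 1794 mm² ⇒ d ≥ 47.79 mm.
The elongation limit governs.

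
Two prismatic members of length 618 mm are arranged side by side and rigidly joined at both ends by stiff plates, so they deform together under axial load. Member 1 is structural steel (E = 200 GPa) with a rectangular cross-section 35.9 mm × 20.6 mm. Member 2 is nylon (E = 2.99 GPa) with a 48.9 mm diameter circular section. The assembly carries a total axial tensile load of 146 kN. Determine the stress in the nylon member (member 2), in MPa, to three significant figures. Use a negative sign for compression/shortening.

2.84 MPa

A_1 = 739.5 mm².
A_2 = 1878 mm².
Equal strain + equilibrium ⇒ each member carries load in proportion to AE: A₁E₁ = 147900000 N, A₂E₂ = 5615000 N, ΣAE = 153500000 N.
σ₂ = P·E₂/ΣAE = 146000·2990/153500000 = 2.843 MPa.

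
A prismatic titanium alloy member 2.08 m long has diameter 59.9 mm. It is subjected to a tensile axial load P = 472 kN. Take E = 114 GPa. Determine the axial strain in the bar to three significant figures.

0.00147

A = 2818 mm².
σ = N/A = 167.5 MPa; ε = σ/E = 167.5/114000 = 1.469e-03.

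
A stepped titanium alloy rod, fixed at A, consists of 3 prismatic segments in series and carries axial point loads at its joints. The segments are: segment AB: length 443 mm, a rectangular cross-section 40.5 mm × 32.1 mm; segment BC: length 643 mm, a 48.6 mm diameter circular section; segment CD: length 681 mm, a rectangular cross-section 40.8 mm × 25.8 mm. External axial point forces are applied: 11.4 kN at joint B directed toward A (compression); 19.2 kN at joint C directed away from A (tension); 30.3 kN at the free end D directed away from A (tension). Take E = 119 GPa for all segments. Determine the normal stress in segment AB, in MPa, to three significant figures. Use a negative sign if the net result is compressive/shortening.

Internal axial forces (sectioning from the free end, tension +): N_CD = 30.3 kN, N_BC = 49.5 kN, N_AB = 38.1 kN.
A_AB = 1300 mm².
σ_AB = N_AB/A_AB = 38100/1300 = 29.31 MPa.

29.3 MPa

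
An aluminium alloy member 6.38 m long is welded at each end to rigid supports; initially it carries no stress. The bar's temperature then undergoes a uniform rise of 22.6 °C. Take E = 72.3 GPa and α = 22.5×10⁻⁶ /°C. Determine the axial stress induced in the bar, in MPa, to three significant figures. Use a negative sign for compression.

Free thermal expansion αLΔT = 22.5e-6 · 6380 · 22.6 = 3.244 mm.
The walls impose strain ε = −(3.244)/6380 = -5.0850e-04; σ = Eε = 72300 · -5.0850e-04 = -36.76 MPa.

-36.8 MPa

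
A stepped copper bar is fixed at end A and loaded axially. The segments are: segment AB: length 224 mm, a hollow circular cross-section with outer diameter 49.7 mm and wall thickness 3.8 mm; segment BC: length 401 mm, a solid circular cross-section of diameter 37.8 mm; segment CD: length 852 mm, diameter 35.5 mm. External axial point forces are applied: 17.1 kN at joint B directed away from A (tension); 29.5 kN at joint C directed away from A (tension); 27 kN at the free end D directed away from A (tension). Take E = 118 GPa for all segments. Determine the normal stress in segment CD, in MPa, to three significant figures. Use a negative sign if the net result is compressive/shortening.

27.3 MPa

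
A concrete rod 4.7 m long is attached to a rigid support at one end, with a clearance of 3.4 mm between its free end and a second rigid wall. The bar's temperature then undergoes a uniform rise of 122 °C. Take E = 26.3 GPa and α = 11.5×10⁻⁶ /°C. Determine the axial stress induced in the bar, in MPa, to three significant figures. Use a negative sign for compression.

Free thermal expansion αLΔT = 11.5e-6 · 4700 · 122 = 6.594 mm.
The walls engage after the gap closes; constrained expansion = 6.594 − 3.4 = 3.194 mm.
The walls impose strain ε = −(3.194)/4700 = -6.7960e-04; σ = Eε = 26300 · -6.7960e-04 = -17.87 MPa.

-17.9 MPa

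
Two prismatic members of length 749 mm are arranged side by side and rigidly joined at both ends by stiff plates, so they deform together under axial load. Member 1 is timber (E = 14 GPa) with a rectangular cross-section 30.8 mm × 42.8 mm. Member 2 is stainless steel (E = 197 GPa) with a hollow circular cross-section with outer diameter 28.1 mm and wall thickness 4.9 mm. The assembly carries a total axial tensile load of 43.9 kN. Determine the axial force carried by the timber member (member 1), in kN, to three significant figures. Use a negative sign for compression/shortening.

9.12 kN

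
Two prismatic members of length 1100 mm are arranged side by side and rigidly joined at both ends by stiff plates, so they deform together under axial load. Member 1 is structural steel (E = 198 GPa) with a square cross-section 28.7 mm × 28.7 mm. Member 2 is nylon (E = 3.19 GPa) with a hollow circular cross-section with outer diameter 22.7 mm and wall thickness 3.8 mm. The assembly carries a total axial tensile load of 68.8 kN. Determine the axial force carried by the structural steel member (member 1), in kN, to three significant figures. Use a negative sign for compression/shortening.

68.5 kN

A_1 = 823.7 mm².
A_2 = 225.6 mm².
Equal strain + equilibrium ⇒ each member carries load in proportion to AE: A₁E₁ = 163100000 N, A₂E₂ = 719800 N, ΣAE = 163800000 N.
F₁ = P·A₁E₁/ΣAE = 68800·163100000/163800000 = 68500 N.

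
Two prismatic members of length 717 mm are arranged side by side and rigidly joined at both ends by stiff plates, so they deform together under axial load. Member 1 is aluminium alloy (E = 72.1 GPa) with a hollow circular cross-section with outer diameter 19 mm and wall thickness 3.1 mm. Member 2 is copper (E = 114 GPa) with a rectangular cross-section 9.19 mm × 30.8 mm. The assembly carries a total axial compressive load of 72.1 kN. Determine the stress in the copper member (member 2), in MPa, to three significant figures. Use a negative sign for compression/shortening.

A_1 = 154.8 mm².
A_2 = 283.1 mm².
Equal strain + equilibrium ⇒ each member carries load in proportion to AE: A₁E₁ = 11160000 N, A₂E₂ = 32270000 N, ΣAE = 43430000 N.
σ₂ = P·E₂/ΣAE = -72100·114000/43430000 = -189.2 MPa.

-189 MPa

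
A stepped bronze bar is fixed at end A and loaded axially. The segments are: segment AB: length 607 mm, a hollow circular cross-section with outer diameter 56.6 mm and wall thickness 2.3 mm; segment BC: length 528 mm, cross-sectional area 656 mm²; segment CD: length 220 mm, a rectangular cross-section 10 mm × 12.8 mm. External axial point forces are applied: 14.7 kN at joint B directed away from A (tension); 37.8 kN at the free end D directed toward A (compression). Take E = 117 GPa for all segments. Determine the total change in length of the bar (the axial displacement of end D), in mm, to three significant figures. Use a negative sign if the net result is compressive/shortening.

Internal axial forces (sectioning from the free end, tension +): N_CD = -37.8 kN, N_BC = -37.8 kN, N_AB = -23.1 kN.
A_AB = 392.4 mm².
A_CD = 128 mm².
δ_AB = -23100·607/(392.4·117000) = -0.3054 mm
δ_BC = -37800·528/(656·117000) = -0.26 mm
δ_CD = -37800·220/(128·117000) = -0.5553 mm
δ = Σδ_i = -1.121 mm.

-1.12 mm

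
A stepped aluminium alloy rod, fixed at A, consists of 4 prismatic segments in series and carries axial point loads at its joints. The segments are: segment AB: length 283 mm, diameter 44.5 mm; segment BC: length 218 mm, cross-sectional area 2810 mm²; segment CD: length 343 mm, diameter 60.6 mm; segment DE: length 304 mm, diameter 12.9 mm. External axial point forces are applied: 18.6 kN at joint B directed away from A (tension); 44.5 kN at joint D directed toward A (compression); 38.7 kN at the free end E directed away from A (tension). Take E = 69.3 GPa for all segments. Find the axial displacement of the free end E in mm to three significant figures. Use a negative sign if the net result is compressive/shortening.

1.32 mm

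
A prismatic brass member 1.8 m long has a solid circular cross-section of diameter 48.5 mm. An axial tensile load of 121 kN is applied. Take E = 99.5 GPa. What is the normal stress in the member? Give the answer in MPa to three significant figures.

65.5 MPa

A = 1847 mm².
σ = N/A = 121000/1847 = 65.5 MPa.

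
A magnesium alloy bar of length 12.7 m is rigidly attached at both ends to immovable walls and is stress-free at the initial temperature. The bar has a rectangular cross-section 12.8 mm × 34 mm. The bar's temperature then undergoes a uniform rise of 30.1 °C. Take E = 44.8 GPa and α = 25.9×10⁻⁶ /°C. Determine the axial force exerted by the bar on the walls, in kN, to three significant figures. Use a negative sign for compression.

-15.2 kN

Free thermal expansion αLΔT = 25.9e-6 · 12700 · 30.1 = 9.901 mm.
The walls impose strain ε = −(9.901)/12700 = -7.7959e-04; σ = Eε = 44800 · -7.7959e-04 = -34.93 MPa.
Wall reaction R = σ·A = -34.93·435.2 = -15200 N = -15.2 kN.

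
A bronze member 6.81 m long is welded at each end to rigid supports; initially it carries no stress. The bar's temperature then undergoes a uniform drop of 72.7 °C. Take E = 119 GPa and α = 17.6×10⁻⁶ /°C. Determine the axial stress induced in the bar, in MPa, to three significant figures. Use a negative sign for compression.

152 MPa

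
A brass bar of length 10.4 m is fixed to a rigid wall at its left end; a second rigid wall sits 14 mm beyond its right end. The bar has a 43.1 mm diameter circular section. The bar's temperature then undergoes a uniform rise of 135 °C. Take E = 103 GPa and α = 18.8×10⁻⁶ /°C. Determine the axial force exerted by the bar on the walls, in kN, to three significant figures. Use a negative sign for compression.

-179 kN

Free thermal expansion αLΔT = 18.8e-6 · 10400 · 135 = 26.4 mm.
The walls engage after the gap closes; constrained expansion = 26.4 − 14 = 12.4 mm.
The walls impose strain ε = −(12.4)/10400 = -1.1918e-03; σ = Eε = 103000 · -1.1918e-03 = -122.8 MPa.
Wall reaction R = σ·A = -122.8·1459 = -179100 N = -179.1 kN.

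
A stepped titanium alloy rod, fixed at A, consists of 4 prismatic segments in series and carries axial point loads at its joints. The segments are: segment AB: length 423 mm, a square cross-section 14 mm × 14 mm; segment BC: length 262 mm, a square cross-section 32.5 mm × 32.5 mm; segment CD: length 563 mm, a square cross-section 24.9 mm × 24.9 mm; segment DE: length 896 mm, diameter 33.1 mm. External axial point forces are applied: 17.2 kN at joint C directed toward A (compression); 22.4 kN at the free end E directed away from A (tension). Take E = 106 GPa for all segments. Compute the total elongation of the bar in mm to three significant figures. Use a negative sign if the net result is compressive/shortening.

0.530 mm

Internal axial forces (sectioning from the free end, tension +): N_DE = 22.4 kN, N_CD = 22.4 kN, N_BC = 5.2 kN, N_AB = 5.2 kN.
A_AB = 196 mm².
A_BC = 1056 mm².
A_CD = 620 mm².
A_DE = 860.5 mm².
δ_AB = 5200·423/(196·106000) = 0.1059 mm
δ_BC = 5200·262/(1056·106000) = 0.01217 mm
δ_CD = 22400·563/(620·106000) = 0.1919 mm
δ_DE = 22400·896/(860.5·106000) = 0.22 mm
δ = Σδ_i = 0.53 mm.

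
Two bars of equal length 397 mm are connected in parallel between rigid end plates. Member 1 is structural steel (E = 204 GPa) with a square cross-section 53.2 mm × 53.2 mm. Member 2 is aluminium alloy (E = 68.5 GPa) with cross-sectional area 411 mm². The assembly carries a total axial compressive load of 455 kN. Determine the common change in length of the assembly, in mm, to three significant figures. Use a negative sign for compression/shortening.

A_1 = 2830 mm².
Equal strain + equilibrium ⇒ each member carries load in proportion to AE: A₁E₁ = 577400000 N, A₂E₂ = 28150000 N, ΣAE = 605500000 N.
δ = PL/ΣAE = -455000·397/605500000 = -0.2983 mm.

-0.298 mm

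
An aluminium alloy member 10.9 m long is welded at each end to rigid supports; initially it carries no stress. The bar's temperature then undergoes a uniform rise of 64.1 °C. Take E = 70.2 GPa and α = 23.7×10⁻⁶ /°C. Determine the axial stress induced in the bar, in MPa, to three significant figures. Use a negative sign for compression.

-107 MPa

Free thermal expansion αLΔT = 23.7e-6 · 10900 · 64.1 = 16.56 mm.
The walls impose strain ε = −(16.56)/10900 = -1.5192e-03; σ = Eε = 70200 · -1.5192e-03 = -106.6 MPa.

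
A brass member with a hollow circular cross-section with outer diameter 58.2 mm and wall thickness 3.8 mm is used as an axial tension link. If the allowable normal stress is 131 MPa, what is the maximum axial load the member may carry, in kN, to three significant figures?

85.1 kN

A = 649.4 mm².
P_max = σ_allow · A = 131 · 649.4 = 85080 N = 85.08 kN.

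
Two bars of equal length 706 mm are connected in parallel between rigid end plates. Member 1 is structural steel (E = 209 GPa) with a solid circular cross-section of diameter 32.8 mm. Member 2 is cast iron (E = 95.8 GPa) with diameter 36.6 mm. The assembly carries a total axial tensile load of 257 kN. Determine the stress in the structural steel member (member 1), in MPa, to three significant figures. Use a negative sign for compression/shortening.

194 MPa

A_1 = 845 mm².
A_2 = 1052 mm².
Equal strain + equilibrium ⇒ each member carries load in proportion to AE: A₁E₁ = 176600000 N, A₂E₂ = 100800000 N, ΣAE = 277400000 N.
σ₁ = P·E₁/ΣAE = 257000·209000/277400000 = 193.6 MPa.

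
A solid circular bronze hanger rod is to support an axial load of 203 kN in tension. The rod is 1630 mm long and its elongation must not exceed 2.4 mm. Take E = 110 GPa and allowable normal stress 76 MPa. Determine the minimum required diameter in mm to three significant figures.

Required area A ≥ P/σ_allow = 203000/76 = 2671 mm².
For a solid circular section, d ≥ √(4A/π) = 58.32 mm.
Elongation limit: A ≥ PL/(Eδ_allow) = 203000·1630/(110000·2.4) = 1253 mm² ⇒ d ≥ 39.95 mm.
The stress limit governs.

58.3 mm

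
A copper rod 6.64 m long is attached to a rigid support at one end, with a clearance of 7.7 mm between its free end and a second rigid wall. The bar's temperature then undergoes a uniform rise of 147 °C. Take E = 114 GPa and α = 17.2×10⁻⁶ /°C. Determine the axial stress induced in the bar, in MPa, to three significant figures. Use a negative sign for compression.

Free thermal expansion αLΔT = 17.2e-6 · 6640 · 147 = 16.79 mm.
The walls engage after the gap closes; constrained expansion = 16.79 − 7.7 = 9.089 mm.
The walls impose strain ε = −(9.089)/6640 = -1.3688e-03; σ = Eε = 114000 · -1.3688e-03 = -156 MPa.

-156 MPa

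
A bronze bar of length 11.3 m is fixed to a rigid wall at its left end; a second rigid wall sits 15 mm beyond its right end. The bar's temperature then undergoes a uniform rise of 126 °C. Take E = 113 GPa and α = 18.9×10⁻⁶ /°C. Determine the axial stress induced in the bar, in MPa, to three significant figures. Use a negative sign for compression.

-119 MPa

Free thermal expansion αLΔT = 18.9e-6 · 11300 · 126 = 26.91 mm.
The walls engage after the gap closes; constrained expansion = 26.91 − 15 = 11.91 mm.
The walls impose strain ε = −(11.91)/11300 = -1.0540e-03; σ = Eε = 113000 · -1.0540e-03 = -119.1 MPa.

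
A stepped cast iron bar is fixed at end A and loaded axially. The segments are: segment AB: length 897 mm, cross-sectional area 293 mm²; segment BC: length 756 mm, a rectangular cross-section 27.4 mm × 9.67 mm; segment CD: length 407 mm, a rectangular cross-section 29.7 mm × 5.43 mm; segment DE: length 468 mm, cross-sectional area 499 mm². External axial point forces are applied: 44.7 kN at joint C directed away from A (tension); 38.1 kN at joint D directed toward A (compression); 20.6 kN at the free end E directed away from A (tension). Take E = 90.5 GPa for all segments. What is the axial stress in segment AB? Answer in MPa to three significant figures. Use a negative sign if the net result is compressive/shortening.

Internal axial forces (sectioning from the free end, tension +): N_DE = 20.6 kN, N_CD = -17.5 kN, N_BC = 27.2 kN, N_AB = 27.2 kN.
σ_AB = N_AB/A_AB = 27200/293 = 92.83 MPa.

92.8 MPa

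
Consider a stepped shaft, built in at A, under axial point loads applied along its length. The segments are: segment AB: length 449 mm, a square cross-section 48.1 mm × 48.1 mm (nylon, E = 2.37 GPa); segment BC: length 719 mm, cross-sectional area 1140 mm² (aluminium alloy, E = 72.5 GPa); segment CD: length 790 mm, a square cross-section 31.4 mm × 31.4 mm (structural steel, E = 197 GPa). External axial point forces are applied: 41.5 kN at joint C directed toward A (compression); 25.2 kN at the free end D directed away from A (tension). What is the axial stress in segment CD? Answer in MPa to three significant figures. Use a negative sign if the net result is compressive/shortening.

25.6 MPa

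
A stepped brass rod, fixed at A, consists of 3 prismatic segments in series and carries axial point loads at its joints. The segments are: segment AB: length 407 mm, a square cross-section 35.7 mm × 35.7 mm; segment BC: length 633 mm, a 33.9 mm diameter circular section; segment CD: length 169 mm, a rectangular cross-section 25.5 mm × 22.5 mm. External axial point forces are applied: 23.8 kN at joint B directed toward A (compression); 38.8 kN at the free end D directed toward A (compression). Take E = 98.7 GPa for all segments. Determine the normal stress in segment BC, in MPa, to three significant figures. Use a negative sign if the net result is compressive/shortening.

Internal axial forces (sectioning from the free end, tension +): N_CD = -38.8 kN, N_BC = -38.8 kN, N_AB = -62.6 kN.
A_BC = 902.6 mm².
σ_BC = N_BC/A_BC = -38800/902.6 = -42.99 MPa.

-43.0 MPa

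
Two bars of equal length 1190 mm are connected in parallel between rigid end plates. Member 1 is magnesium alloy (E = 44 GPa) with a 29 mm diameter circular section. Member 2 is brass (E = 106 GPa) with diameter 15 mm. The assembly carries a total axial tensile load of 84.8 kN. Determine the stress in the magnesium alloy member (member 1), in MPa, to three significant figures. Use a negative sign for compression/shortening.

A_1 = 660.5 mm².
A_2 = 176.7 mm².
Equal strain + equilibrium ⇒ each member carries load in proportion to AE: A₁E₁ = 29060000 N, A₂E₂ = 18730000 N, ΣAE = 47790000 N.
σ₁ = P·E₁/ΣAE = 84800·44000/47790000 = 78.07 MPa.

78.1 MPa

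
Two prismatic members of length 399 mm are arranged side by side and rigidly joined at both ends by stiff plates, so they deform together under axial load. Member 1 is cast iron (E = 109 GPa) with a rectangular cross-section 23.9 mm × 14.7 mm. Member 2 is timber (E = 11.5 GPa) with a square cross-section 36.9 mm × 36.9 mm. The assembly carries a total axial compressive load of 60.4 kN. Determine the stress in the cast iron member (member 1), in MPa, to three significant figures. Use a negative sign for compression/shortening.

A_1 = 351.3 mm².
A_2 = 1362 mm².
Equal strain + equilibrium ⇒ each member carries load in proportion to AE: A₁E₁ = 38290000 N, A₂E₂ = 15660000 N, ΣAE = 53950000 N.
σ₁ = P·E₁/ΣAE = -60400·109000/53950000 = -122 MPa.

-122 MPa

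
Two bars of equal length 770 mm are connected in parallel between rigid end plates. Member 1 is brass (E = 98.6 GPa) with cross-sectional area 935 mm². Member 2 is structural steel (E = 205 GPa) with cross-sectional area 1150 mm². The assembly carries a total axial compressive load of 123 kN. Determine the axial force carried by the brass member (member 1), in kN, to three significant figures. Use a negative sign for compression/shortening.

Equal strain + equilibrium ⇒ each member carries load in proportion to AE: A₁E₁ = 92190000 N, A₂E₂ = 235800000 N, ΣAE = 327900000 N.
F₁ = P·A₁E₁/ΣAE = -123000·92190000/327900000 = -34580 N.

-34.6 kN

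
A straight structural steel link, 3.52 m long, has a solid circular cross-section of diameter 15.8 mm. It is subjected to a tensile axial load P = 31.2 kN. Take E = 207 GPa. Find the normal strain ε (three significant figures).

7.69e-04

A = 196.1 mm².
σ = N/A = 159.1 MPa; ε = σ/E = 159.1/207000 = 7.687e-04.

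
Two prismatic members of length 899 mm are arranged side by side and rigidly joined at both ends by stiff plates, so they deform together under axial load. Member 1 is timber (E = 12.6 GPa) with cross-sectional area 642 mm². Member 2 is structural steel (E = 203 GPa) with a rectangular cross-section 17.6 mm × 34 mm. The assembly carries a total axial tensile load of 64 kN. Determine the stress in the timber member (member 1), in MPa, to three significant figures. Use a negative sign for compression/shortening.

6.22 MPa

A_2 = 598.4 mm².
Equal strain + equilibrium ⇒ each member carries load in proportion to AE: A₁E₁ = 8089000 N, A₂E₂ = 121500000 N, ΣAE = 129600000 N.
σ₁ = P·E₁/ΣAE = 64000·12600/129600000 = 6.224 MPa.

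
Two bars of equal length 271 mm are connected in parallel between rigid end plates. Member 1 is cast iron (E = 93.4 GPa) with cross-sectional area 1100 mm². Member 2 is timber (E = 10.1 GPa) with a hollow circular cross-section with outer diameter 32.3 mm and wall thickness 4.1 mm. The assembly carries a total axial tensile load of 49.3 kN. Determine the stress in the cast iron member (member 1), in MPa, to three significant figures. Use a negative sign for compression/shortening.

A_2 = 363.2 mm².
Equal strain + equilibrium ⇒ each member carries load in proportion to AE: A₁E₁ = 102700000 N, A₂E₂ = 3669000 N, ΣAE = 106400000 N.
σ₁ = P·E₁/ΣAE = 49300·93400/106400000 = 43.27 MPa.

43.3 MPa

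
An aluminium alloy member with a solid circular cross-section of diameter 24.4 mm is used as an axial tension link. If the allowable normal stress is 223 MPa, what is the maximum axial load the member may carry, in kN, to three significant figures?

104 kN

A = 467.6 mm².
P_max = σ_allow · A = 223 · 467.6 = 104300 N = 104.3 kN.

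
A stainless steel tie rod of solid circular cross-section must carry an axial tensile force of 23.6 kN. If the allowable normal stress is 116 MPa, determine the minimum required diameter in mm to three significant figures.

16.1 mm

Required area A ≥ P/σ_allow = 23600/116 = 203.4 mm².
For a solid circular section, d ≥ √(4A/π) = 16.09 mm.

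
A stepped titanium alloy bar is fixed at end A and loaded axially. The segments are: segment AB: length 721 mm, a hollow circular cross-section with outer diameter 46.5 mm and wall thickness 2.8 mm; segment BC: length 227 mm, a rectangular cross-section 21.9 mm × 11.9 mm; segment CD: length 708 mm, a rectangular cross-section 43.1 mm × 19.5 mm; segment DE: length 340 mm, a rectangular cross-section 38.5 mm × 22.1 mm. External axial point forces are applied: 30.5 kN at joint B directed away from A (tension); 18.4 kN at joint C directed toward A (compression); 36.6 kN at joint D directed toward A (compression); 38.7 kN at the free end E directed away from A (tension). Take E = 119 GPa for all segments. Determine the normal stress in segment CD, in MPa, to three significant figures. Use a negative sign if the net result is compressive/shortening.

2.50 MPa

Internal axial forces (sectioning from the free end, tension +): N_DE = 38.7 kN, N_CD = 2.1 kN, N_BC = -16.3 kN, N_AB = 14.2 kN.
A_CD = 840.5 mm².
σ_CD = N_CD/A_CD = 2100/840.5 = 2.499 MPa.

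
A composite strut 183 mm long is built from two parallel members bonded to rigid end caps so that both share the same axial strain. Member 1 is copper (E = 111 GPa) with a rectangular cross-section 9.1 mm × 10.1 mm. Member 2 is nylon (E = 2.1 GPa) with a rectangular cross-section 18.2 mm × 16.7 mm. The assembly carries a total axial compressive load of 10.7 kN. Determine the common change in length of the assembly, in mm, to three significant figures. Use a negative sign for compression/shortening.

A_1 = 91.91 mm².
A_2 = 303.9 mm².
Equal strain + equilibrium ⇒ each member carries load in proportion to AE: A₁E₁ = 10200000 N, A₂E₂ = 638300 N, ΣAE = 10840000 N.
δ = PL/ΣAE = -10700·183/10840000 = -0.1806 mm.

-0.181 mm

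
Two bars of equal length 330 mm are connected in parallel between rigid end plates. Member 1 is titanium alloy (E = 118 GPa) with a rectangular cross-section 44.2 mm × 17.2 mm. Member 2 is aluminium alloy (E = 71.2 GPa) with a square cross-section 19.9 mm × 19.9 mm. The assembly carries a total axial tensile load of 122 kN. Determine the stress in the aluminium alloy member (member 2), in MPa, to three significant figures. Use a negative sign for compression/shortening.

73.7 MPa

A_1 = 760.2 mm².
A_2 = 396 mm².
Equal strain + equilibrium ⇒ each member carries load in proportion to AE: A₁E₁ = 89710000 N, A₂E₂ = 28200000 N, ΣAE = 117900000 N.
σ₂ = P·E₂/ΣAE = 122000·71200/117900000 = 73.67 MPa.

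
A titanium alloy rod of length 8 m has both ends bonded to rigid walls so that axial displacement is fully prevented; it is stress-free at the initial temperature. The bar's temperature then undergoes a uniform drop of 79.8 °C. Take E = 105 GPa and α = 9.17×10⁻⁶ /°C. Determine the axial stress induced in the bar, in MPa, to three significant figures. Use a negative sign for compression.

76.8 MPa

Free thermal expansion αLΔT = 9.17e-6 · 8000 · -79.8 = -5.854 mm.
The walls impose strain ε = −(-5.854)/8000 = 7.3177e-04; σ = Eε = 105000 · 7.3177e-04 = 76.84 MPa.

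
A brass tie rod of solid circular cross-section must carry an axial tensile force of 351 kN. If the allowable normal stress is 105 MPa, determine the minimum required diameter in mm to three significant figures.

65.2 mm

Required area A ≥ P/σ_allow = 351000/105 = 3343 mm².
For a solid circular section, d ≥ √(4A/π) = 65.24 mm.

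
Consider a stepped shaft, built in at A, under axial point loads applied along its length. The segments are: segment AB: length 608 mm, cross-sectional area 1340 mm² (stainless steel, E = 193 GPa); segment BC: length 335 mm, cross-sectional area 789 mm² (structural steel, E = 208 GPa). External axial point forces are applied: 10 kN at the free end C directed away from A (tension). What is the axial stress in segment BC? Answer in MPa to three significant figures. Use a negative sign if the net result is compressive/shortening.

Internal axial forces (sectioning from the free end, tension +): N_BC = 10 kN, N_AB = 10 kN.
σ_BC = N_BC/A_BC = 10000/789 = 12.67 MPa.

12.7 MPa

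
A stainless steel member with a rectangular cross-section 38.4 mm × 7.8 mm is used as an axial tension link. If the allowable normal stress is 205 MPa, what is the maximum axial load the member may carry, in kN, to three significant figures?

61.4 kN

A = 299.5 mm².
P_max = σ_allow · A = 205 · 299.5 = 61400 N = 61.4 kN.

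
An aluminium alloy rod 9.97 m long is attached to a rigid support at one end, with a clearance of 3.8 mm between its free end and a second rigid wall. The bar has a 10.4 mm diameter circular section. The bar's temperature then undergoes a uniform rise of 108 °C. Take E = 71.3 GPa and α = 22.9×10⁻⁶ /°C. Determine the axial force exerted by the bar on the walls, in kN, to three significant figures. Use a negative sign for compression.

Free thermal expansion αLΔT = 22.9e-6 · 9970 · 108 = 24.66 mm.
The walls engage after the gap closes; constrained expansion = 24.66 − 3.8 = 20.86 mm.
The walls impose strain ε = −(20.86)/9970 = -2.0921e-03; σ = Eε = 71300 · -2.0921e-03 = -149.2 MPa.
Wall reaction R = σ·A = -149.2·84.95 = -12670 N = -12.67 kN.

-12.7 kN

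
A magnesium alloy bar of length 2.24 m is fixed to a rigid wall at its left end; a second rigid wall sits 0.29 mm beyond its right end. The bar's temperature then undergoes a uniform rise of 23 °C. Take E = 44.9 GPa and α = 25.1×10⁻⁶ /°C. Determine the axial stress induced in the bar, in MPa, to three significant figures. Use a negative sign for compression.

-20.1 MPa

Free thermal expansion αLΔT = 25.1e-6 · 2240 · 23 = 1.293 mm.
The walls engage after the gap closes; constrained expansion = 1.293 − 0.29 = 1.003 mm.
The walls impose strain ε = −(1.003)/2240 = -4.4784e-04; σ = Eε = 44900 · -4.4784e-04 = -20.11 MPa.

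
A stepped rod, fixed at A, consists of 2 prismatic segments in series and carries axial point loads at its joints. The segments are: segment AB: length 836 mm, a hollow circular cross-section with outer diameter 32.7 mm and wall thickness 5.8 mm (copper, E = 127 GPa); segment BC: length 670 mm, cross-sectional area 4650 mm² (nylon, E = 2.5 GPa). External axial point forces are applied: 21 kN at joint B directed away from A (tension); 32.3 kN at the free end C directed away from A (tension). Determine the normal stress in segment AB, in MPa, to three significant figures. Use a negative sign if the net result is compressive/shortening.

Internal axial forces (sectioning from the free end, tension +): N_BC = 32.3 kN, N_AB = 53.3 kN.
A_AB = 490.2 mm².
σ_AB = N_AB/A_AB = 53300/490.2 = 108.7 MPa.

109 MPa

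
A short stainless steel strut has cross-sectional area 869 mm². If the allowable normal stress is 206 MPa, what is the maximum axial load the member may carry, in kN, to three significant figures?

P_max = σ_allow · A = 206 · 869 = 179000 N = 179 kN.

179 kN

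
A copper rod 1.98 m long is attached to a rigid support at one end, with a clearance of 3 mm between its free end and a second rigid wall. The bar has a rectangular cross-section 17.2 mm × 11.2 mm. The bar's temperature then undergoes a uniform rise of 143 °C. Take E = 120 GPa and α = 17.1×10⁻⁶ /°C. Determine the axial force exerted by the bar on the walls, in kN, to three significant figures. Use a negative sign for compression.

-21.5 kN

Free thermal expansion αLΔT = 17.1e-6 · 1980 · 143 = 4.842 mm.
The walls engage after the gap closes; constrained expansion = 4.842 − 3 = 1.842 mm.
The walls impose strain ε = −(1.842)/1980 = -9.3015e-04; σ = Eε = 120000 · -9.3015e-04 = -111.6 MPa.
Wall reaction R = σ·A = -111.6·192.6 = -21500 N = -21.5 kN.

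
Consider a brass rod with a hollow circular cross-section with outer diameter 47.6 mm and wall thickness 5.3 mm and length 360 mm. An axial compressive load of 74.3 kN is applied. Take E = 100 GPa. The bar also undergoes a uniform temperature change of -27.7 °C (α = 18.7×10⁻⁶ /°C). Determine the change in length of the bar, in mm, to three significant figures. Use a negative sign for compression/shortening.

A = 704.3 mm².
δ_mech = NL/(AE) = -74300·360/(704.3·100000) = -0.3798 mm.
δ_thermal = αLΔT = 18.7e-6·360·-27.7 = -0.1865 mm.
δ = δ_mech + δ_thermal = -0.5663 mm.

-0.566 mm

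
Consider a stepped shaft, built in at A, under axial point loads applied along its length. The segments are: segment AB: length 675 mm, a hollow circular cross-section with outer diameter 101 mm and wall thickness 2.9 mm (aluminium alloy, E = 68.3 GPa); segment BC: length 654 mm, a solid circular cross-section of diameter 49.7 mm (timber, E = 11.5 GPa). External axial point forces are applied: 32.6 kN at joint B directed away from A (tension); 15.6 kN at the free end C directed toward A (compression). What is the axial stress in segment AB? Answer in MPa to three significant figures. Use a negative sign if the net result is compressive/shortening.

19.0 MPa

Internal axial forces (sectioning from the free end, tension +): N_BC = -15.6 kN, N_AB = 17 kN.
A_AB = 893.8 mm².
σ_AB = N_AB/A_AB = 17000/893.8 = 19.02 MPa.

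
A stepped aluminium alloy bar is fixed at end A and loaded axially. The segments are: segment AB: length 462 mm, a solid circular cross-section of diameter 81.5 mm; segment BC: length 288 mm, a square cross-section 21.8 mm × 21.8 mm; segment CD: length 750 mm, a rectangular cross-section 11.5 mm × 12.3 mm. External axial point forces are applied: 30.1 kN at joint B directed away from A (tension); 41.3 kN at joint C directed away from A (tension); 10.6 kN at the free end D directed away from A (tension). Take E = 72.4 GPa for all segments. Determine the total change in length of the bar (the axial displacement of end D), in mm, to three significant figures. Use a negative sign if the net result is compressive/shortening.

Internal axial forces (sectioning from the free end, tension +): N_CD = 10.6 kN, N_BC = 51.9 kN, N_AB = 82 kN.
A_AB = 5217 mm².
A_BC = 475.2 mm².
A_CD = 141.5 mm².
δ_AB = 82000·462/(5217·72400) = 0.1003 mm
δ_BC = 51900·288/(475.2·72400) = 0.4344 mm
δ_CD = 10600·750/(141.5·72400) = 0.7763 mm
δ = Σδ_i = 1.311 mm.

1.31 mm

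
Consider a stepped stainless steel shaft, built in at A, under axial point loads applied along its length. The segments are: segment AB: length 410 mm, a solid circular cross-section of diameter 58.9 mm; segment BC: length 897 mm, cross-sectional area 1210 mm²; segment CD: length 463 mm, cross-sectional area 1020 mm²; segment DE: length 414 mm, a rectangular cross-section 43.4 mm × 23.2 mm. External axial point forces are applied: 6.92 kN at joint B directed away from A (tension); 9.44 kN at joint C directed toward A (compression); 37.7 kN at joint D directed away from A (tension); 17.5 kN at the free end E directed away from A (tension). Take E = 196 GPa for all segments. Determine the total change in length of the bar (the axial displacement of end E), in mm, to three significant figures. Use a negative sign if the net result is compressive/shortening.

Internal axial forces (sectioning from the free end, tension +): N_DE = 17.5 kN, N_CD = 55.2 kN, N_BC = 45.76 kN, N_AB = 52.68 kN.
A_AB = 2725 mm².
A_DE = 1007 mm².
δ_AB = 52680·410/(2725·196000) = 0.04044 mm
δ_BC = 45760·897/(1210·196000) = 0.1731 mm
δ_CD = 55200·463/(1020·196000) = 0.1278 mm
δ_DE = 17500·414/(1007·196000) = 0.03671 mm
δ = Σδ_i = 0.3781 mm.

0.378 mm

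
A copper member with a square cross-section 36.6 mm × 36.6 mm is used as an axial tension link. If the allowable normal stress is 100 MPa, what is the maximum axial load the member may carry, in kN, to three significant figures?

A = 1340 mm².
P_max = σ_allow · A = 100 · 1340 = 134000 N = 134 kN.

134 kN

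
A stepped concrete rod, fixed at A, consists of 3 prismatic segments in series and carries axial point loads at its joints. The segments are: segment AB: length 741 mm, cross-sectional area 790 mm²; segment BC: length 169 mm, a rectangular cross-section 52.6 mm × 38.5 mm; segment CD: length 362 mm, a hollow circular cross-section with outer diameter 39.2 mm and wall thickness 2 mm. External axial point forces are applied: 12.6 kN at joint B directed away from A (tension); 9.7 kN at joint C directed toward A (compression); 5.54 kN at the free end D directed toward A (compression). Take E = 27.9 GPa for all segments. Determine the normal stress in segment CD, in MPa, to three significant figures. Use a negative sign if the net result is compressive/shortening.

Internal axial forces (sectioning from the free end, tension +): N_CD = -5.54 kN, N_BC = -15.24 kN, N_AB = -2.64 kN.
A_CD = 233.7 mm².
σ_CD = N_CD/A_CD = -5540/233.7 = -23.7 MPa.

-23.7 MPa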